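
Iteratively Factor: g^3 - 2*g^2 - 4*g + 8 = (g + 2)*(g^2 - 4*g + 4) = (g - 2)*(g + 2)*(g - 2)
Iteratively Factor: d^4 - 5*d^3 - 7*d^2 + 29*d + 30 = (d + 2)*(d^3 - 7*d^2 + 7*d + 15) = (d - 5)*(d + 2)*(d^2 - 2*d - 3) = (d - 5)*(d + 1)*(d + 2)*(d - 3)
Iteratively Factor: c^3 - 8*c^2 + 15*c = (c - 3)*(c^2 - 5*c) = c*(c - 3)*(c - 5)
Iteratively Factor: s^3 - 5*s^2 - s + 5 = (s - 5)*(s^2 - 1) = (s - 5)*(s + 1)*(s - 1)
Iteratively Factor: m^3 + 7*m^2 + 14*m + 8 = (m + 4)*(m^2 + 3*m + 2) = (m + 2)*(m + 4)*(m + 1)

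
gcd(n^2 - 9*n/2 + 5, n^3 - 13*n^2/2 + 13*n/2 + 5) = n - 2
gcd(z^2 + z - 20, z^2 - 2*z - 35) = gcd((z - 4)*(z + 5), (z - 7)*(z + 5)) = z + 5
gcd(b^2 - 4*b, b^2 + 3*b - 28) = b - 4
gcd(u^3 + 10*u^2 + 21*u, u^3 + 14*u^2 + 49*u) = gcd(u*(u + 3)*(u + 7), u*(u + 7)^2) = u^2 + 7*u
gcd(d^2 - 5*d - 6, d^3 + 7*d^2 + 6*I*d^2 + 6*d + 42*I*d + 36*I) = d + 1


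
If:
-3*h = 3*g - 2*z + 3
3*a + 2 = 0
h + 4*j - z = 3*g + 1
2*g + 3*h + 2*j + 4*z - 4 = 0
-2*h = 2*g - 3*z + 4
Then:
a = -2/3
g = -7/5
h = 6/5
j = -4/5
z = 6/5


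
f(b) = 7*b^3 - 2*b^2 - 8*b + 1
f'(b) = 21*b^2 - 4*b - 8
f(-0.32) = 3.13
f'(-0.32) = -4.57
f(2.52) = 80.16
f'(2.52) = 115.28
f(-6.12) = -1629.50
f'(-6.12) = 803.02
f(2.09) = 39.45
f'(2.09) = 75.37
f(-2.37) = -84.46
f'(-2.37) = 119.43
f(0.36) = -1.81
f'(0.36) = -6.72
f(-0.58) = 3.60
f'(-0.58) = 1.38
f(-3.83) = -390.97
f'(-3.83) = 315.37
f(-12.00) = -12287.00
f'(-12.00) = 3064.00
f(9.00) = 4870.00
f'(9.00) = 1657.00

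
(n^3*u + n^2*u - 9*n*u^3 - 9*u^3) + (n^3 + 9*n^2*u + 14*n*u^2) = n^3*u + n^3 + 10*n^2*u - 9*n*u^3 + 14*n*u^2 - 9*u^3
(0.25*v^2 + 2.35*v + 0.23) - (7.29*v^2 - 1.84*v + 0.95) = -7.04*v^2 + 4.19*v - 0.72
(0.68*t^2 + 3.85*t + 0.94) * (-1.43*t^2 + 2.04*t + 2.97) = -0.9724*t^4 - 4.1183*t^3 + 8.5294*t^2 + 13.3521*t + 2.7918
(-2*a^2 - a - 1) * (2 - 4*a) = 8*a^3 + 2*a - 2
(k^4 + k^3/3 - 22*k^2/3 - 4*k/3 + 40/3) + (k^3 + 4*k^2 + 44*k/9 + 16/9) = k^4 + 4*k^3/3 - 10*k^2/3 + 32*k/9 + 136/9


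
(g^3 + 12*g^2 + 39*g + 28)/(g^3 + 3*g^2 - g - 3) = (g^2 + 11*g + 28)/(g^2 + 2*g - 3)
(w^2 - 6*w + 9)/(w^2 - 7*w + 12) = (w - 3)/(w - 4)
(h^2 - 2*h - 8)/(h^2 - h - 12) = (h + 2)/(h + 3)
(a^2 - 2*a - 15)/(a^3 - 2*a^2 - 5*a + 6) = (a^2 - 2*a - 15)/(a^3 - 2*a^2 - 5*a + 6)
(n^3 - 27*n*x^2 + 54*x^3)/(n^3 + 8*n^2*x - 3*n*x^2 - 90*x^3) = (n - 3*x)/(n + 5*x)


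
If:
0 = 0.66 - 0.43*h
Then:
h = 1.53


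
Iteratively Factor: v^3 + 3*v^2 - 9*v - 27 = (v + 3)*(v^2 - 9) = (v + 3)^2*(v - 3)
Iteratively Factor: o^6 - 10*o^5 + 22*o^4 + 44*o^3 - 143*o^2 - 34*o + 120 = (o + 1)*(o^5 - 11*o^4 + 33*o^3 + 11*o^2 - 154*o + 120) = (o - 3)*(o + 1)*(o^4 - 8*o^3 + 9*o^2 + 38*o - 40) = (o - 3)*(o - 1)*(o + 1)*(o^3 - 7*o^2 + 2*o + 40) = (o - 3)*(o - 1)*(o + 1)*(o + 2)*(o^2 - 9*o + 20) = (o - 5)*(o - 3)*(o - 1)*(o + 1)*(o + 2)*(o - 4)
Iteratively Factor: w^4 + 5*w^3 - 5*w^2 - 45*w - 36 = (w + 4)*(w^3 + w^2 - 9*w - 9) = (w + 3)*(w + 4)*(w^2 - 2*w - 3) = (w + 1)*(w + 3)*(w + 4)*(w - 3)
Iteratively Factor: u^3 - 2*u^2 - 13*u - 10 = (u - 5)*(u^2 + 3*u + 2) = (u - 5)*(u + 2)*(u + 1)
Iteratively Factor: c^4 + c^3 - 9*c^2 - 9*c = (c)*(c^3 + c^2 - 9*c - 9) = c*(c + 1)*(c^2 - 9) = c*(c - 3)*(c + 1)*(c + 3)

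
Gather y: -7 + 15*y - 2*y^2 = -2*y^2 + 15*y - 7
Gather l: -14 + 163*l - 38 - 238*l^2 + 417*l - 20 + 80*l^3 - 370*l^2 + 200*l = 80*l^3 - 608*l^2 + 780*l - 72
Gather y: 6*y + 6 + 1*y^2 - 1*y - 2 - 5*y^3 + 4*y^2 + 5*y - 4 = -5*y^3 + 5*y^2 + 10*y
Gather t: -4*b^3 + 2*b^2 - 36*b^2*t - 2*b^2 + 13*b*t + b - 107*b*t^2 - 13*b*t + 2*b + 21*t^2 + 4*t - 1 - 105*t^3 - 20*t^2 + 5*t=-4*b^3 + 3*b - 105*t^3 + t^2*(1 - 107*b) + t*(9 - 36*b^2) - 1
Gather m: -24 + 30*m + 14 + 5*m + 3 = 35*m - 7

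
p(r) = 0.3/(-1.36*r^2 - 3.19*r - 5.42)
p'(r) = 0.3*(2.72*r + 3.19)/(-1.36*r^2 - 3.19*r - 5.42)^2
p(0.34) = -0.05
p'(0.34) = 0.03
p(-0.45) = -0.07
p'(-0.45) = 0.03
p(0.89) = -0.03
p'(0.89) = 0.02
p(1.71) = -0.02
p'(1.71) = 0.01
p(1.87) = -0.02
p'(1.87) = 0.01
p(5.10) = -0.01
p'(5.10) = 0.00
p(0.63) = -0.04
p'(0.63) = 0.02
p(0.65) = -0.04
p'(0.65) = 0.02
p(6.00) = -0.00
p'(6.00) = 0.00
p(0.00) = -0.06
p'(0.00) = 0.03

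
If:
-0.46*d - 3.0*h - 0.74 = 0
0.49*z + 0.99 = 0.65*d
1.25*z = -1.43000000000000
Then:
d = 0.66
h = -0.35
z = -1.14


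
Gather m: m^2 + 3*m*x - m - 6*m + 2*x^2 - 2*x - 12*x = m^2 + m*(3*x - 7) + 2*x^2 - 14*x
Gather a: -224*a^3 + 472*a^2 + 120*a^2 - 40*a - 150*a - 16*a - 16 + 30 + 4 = -224*a^3 + 592*a^2 - 206*a + 18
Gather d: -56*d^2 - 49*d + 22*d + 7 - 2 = -56*d^2 - 27*d + 5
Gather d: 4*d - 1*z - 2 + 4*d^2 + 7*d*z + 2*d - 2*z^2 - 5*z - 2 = 4*d^2 + d*(7*z + 6) - 2*z^2 - 6*z - 4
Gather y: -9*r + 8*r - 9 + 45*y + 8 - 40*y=-r + 5*y - 1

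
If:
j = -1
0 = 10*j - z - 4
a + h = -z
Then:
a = 14 - h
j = -1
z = -14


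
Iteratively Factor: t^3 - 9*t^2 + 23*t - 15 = (t - 3)*(t^2 - 6*t + 5) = (t - 3)*(t - 1)*(t - 5)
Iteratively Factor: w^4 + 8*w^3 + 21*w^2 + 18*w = (w + 3)*(w^3 + 5*w^2 + 6*w) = (w + 3)^2*(w^2 + 2*w) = w*(w + 3)^2*(w + 2)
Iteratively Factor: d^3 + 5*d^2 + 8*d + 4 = (d + 2)*(d^2 + 3*d + 2) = (d + 2)^2*(d + 1)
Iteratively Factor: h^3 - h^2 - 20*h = (h)*(h^2 - h - 20) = h*(h - 5)*(h + 4)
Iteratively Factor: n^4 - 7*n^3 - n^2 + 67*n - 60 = (n - 5)*(n^3 - 2*n^2 - 11*n + 12) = (n - 5)*(n - 1)*(n^2 - n - 12) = (n - 5)*(n - 1)*(n + 3)*(n - 4)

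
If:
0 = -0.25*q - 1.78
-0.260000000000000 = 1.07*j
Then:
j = -0.24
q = -7.12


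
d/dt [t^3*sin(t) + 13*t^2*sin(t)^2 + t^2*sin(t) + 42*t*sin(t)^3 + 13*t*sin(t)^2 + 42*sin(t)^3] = t^3*cos(t) + 3*t^2*sin(t) + 13*t^2*sin(2*t) + t^2*cos(t) + 126*t*sin(t)^2*cos(t) + 26*t*sin(t)^2 + 2*t*sin(t) + 13*t*sin(2*t) + 42*sin(t)^3 + 126*sin(t)^2*cos(t) + 13*sin(t)^2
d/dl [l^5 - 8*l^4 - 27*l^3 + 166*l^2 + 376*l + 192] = 5*l^4 - 32*l^3 - 81*l^2 + 332*l + 376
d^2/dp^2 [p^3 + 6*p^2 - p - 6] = 6*p + 12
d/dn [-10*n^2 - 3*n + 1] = -20*n - 3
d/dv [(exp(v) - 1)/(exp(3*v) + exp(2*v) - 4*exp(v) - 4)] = ((1 - exp(v))*(3*exp(2*v) + 2*exp(v) - 4) + exp(3*v) + exp(2*v) - 4*exp(v) - 4)*exp(v)/(exp(3*v) + exp(2*v) - 4*exp(v) - 4)^2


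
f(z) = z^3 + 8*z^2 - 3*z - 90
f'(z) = 3*z^2 + 16*z - 3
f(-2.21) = -55.09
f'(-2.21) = -23.71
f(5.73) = 343.61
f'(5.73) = 187.18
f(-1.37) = -73.45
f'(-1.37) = -19.29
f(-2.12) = -57.21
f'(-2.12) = -23.44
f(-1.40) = -72.86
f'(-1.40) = -19.52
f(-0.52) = -86.42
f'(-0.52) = -10.51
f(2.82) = -12.42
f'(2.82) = 65.98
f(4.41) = 138.12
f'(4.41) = 125.90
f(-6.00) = 0.00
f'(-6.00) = 9.00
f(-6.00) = 0.00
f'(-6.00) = 9.00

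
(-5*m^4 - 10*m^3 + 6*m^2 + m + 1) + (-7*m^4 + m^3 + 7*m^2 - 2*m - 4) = -12*m^4 - 9*m^3 + 13*m^2 - m - 3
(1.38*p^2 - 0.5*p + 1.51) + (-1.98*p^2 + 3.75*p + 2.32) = -0.6*p^2 + 3.25*p + 3.83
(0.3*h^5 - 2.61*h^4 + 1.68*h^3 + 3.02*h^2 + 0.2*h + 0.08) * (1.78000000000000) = 0.534*h^5 - 4.6458*h^4 + 2.9904*h^3 + 5.3756*h^2 + 0.356*h + 0.1424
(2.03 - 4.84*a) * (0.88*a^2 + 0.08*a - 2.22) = -4.2592*a^3 + 1.3992*a^2 + 10.9072*a - 4.5066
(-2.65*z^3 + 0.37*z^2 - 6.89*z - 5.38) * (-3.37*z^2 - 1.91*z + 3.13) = 8.9305*z^5 + 3.8146*z^4 + 14.2181*z^3 + 32.4486*z^2 - 11.2899*z - 16.8394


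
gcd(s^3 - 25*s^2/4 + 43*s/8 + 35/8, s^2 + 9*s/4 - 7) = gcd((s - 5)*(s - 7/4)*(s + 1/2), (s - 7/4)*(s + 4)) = s - 7/4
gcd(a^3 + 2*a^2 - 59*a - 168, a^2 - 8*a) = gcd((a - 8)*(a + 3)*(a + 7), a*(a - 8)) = a - 8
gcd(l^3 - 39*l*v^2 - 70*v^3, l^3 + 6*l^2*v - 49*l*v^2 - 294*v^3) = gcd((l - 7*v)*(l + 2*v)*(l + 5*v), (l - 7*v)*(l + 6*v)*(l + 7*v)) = -l + 7*v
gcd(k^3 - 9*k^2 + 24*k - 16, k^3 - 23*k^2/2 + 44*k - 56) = k^2 - 8*k + 16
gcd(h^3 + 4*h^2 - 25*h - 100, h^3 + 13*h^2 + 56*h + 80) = h^2 + 9*h + 20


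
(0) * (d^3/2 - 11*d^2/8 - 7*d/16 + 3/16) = 0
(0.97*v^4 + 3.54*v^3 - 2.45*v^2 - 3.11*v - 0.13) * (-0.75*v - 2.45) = -0.7275*v^5 - 5.0315*v^4 - 6.8355*v^3 + 8.335*v^2 + 7.717*v + 0.3185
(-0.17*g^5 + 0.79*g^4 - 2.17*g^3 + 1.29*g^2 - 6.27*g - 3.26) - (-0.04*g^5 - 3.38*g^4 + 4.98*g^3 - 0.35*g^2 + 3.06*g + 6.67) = -0.13*g^5 + 4.17*g^4 - 7.15*g^3 + 1.64*g^2 - 9.33*g - 9.93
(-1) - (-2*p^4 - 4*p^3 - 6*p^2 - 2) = 2*p^4 + 4*p^3 + 6*p^2 + 1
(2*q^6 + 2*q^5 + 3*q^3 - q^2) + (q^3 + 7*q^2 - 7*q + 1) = 2*q^6 + 2*q^5 + 4*q^3 + 6*q^2 - 7*q + 1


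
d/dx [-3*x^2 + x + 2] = 1 - 6*x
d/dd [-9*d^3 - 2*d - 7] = -27*d^2 - 2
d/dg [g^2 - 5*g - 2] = 2*g - 5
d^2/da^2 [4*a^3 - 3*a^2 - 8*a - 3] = 24*a - 6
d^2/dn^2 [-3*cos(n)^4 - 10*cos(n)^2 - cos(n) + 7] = 48*sin(n)^4 - 100*sin(n)^2 + cos(n) + 32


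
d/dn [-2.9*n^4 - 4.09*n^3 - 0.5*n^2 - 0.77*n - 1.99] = -11.6*n^3 - 12.27*n^2 - 1.0*n - 0.77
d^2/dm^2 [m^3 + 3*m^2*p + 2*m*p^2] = 6*m + 6*p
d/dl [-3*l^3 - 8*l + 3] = -9*l^2 - 8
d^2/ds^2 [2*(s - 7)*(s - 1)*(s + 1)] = 12*s - 28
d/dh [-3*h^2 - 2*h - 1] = -6*h - 2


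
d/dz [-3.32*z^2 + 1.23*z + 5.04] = 1.23 - 6.64*z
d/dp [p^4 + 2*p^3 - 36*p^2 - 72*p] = 4*p^3 + 6*p^2 - 72*p - 72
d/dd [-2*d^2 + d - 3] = 1 - 4*d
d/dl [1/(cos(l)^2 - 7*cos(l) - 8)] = (2*cos(l) - 7)*sin(l)/(sin(l)^2 + 7*cos(l) + 7)^2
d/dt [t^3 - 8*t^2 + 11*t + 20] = 3*t^2 - 16*t + 11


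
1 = 1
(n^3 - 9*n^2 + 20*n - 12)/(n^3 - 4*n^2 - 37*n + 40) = (n^2 - 8*n + 12)/(n^2 - 3*n - 40)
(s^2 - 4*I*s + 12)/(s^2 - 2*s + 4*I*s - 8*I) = (s^2 - 4*I*s + 12)/(s^2 + s*(-2 + 4*I) - 8*I)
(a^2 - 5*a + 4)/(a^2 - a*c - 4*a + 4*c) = (a - 1)/(a - c)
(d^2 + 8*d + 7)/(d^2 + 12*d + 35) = (d + 1)/(d + 5)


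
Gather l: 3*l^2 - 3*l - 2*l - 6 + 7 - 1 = 3*l^2 - 5*l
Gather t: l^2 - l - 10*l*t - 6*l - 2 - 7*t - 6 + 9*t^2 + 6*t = l^2 - 7*l + 9*t^2 + t*(-10*l - 1) - 8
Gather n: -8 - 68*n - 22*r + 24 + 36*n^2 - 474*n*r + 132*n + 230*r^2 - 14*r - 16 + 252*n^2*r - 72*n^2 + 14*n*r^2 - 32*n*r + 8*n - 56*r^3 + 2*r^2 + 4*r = n^2*(252*r - 36) + n*(14*r^2 - 506*r + 72) - 56*r^3 + 232*r^2 - 32*r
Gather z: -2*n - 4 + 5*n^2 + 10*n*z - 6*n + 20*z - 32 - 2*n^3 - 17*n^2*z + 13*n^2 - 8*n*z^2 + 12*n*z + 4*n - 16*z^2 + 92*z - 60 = -2*n^3 + 18*n^2 - 4*n + z^2*(-8*n - 16) + z*(-17*n^2 + 22*n + 112) - 96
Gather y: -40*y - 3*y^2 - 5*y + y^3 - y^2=y^3 - 4*y^2 - 45*y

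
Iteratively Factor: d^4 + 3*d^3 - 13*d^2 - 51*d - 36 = (d - 4)*(d^3 + 7*d^2 + 15*d + 9) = (d - 4)*(d + 3)*(d^2 + 4*d + 3) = (d - 4)*(d + 1)*(d + 3)*(d + 3)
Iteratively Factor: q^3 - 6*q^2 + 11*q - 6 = (q - 3)*(q^2 - 3*q + 2) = (q - 3)*(q - 1)*(q - 2)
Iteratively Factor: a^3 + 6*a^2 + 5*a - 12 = (a + 3)*(a^2 + 3*a - 4) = (a + 3)*(a + 4)*(a - 1)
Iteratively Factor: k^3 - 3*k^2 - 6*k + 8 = (k + 2)*(k^2 - 5*k + 4) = (k - 4)*(k + 2)*(k - 1)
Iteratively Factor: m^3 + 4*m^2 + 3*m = (m + 1)*(m^2 + 3*m) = m*(m + 1)*(m + 3)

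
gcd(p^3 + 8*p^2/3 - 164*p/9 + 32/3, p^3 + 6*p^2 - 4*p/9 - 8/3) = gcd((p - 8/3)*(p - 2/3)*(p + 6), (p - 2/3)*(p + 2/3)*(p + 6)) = p^2 + 16*p/3 - 4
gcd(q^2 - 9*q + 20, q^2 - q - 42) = 1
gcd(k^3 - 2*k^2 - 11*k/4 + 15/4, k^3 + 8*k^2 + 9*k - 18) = k - 1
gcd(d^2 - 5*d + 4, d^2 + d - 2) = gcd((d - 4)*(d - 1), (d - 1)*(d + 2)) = d - 1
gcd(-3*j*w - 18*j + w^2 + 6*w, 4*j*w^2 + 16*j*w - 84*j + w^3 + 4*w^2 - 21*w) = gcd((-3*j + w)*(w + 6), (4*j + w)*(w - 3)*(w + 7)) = 1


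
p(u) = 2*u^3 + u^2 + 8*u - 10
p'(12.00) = 896.00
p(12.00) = 3686.00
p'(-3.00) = 56.00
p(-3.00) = -79.00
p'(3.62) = 93.87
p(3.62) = 126.94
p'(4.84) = 158.23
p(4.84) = 278.91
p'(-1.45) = 17.72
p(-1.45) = -25.59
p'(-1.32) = 15.81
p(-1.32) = -23.42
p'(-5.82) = 199.59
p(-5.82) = -416.96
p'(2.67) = 56.11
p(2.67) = 56.56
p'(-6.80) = 271.84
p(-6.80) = -647.02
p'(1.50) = 24.50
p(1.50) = 11.00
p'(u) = 6*u^2 + 2*u + 8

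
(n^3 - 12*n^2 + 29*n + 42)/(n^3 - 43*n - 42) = (n - 6)/(n + 6)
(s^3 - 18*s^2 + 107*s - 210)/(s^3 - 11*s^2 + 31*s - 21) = (s^2 - 11*s + 30)/(s^2 - 4*s + 3)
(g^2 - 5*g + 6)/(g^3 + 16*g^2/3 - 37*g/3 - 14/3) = 3*(g - 3)/(3*g^2 + 22*g + 7)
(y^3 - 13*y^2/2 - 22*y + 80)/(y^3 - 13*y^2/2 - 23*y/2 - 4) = (2*y^2 + 3*y - 20)/(2*y^2 + 3*y + 1)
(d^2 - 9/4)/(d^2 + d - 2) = (d^2 - 9/4)/(d^2 + d - 2)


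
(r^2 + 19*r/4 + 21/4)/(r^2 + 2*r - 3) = (r + 7/4)/(r - 1)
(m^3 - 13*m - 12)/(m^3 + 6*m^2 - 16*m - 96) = (m^2 + 4*m + 3)/(m^2 + 10*m + 24)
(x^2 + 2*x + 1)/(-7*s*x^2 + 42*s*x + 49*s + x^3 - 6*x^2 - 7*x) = (x + 1)/(-7*s*x + 49*s + x^2 - 7*x)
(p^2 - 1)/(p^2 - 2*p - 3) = (p - 1)/(p - 3)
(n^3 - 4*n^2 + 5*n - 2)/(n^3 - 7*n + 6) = (n - 1)/(n + 3)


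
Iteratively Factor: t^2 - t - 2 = (t + 1)*(t - 2)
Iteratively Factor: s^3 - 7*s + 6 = (s + 3)*(s^2 - 3*s + 2) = (s - 1)*(s + 3)*(s - 2)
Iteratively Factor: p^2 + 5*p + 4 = (p + 1)*(p + 4)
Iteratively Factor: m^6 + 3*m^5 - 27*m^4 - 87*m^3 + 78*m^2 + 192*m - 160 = (m - 1)*(m^5 + 4*m^4 - 23*m^3 - 110*m^2 - 32*m + 160) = (m - 1)^2*(m^4 + 5*m^3 - 18*m^2 - 128*m - 160) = (m - 1)^2*(m + 2)*(m^3 + 3*m^2 - 24*m - 80) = (m - 1)^2*(m + 2)*(m + 4)*(m^2 - m - 20) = (m - 5)*(m - 1)^2*(m + 2)*(m + 4)*(m + 4)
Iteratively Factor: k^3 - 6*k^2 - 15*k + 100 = (k - 5)*(k^2 - k - 20) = (k - 5)^2*(k + 4)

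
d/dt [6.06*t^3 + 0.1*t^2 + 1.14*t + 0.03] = 18.18*t^2 + 0.2*t + 1.14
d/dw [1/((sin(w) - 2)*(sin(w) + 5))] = -(2*sin(w) + 3)*cos(w)/((sin(w) - 2)^2*(sin(w) + 5)^2)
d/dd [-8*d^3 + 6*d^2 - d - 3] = -24*d^2 + 12*d - 1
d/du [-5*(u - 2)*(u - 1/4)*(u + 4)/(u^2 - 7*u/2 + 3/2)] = 5*(-8*u^4 + 56*u^3 - 55*u^2 - 10*u + 46)/(2*(4*u^4 - 28*u^3 + 61*u^2 - 42*u + 9))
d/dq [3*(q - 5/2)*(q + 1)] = 6*q - 9/2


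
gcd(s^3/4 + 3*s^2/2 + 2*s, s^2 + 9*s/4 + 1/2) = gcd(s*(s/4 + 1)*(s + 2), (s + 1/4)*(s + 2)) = s + 2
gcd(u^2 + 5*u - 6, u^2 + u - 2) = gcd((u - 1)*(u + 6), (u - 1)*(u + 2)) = u - 1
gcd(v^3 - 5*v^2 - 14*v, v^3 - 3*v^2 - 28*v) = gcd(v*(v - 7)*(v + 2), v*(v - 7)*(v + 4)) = v^2 - 7*v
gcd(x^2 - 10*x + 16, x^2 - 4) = x - 2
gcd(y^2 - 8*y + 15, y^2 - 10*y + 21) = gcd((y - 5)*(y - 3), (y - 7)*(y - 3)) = y - 3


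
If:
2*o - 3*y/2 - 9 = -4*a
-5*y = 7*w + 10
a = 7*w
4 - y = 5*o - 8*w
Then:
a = 1260/1693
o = 2370/1693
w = 180/1693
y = -3638/1693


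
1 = 1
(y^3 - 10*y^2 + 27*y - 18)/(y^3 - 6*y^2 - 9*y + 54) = (y - 1)/(y + 3)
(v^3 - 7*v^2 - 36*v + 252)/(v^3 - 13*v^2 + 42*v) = (v + 6)/v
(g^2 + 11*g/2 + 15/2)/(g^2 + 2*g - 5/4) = 2*(g + 3)/(2*g - 1)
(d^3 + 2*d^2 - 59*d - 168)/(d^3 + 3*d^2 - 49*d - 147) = (d - 8)/(d - 7)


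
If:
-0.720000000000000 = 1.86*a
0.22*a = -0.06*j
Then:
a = -0.39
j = 1.42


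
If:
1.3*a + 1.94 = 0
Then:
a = -1.49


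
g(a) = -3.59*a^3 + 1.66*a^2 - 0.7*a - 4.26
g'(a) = -10.77*a^2 + 3.32*a - 0.7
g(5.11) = -443.51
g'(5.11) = -264.96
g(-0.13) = -4.13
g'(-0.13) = -1.31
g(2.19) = -35.54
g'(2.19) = -45.08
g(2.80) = -72.01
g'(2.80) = -75.84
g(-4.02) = 258.60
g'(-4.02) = -188.09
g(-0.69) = -1.81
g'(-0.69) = -8.12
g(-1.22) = 5.58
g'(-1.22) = -20.78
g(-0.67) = -1.97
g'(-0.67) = -7.76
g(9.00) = -2493.21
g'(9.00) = -843.19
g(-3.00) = 109.71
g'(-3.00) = -107.59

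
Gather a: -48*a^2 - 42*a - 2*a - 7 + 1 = -48*a^2 - 44*a - 6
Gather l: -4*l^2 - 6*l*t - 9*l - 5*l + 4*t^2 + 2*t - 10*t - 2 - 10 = -4*l^2 + l*(-6*t - 14) + 4*t^2 - 8*t - 12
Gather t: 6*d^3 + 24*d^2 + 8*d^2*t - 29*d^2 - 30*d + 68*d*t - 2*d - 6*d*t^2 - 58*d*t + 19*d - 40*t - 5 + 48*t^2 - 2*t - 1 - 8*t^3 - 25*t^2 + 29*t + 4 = 6*d^3 - 5*d^2 - 13*d - 8*t^3 + t^2*(23 - 6*d) + t*(8*d^2 + 10*d - 13) - 2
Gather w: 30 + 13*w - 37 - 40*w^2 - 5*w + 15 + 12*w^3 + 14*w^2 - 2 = 12*w^3 - 26*w^2 + 8*w + 6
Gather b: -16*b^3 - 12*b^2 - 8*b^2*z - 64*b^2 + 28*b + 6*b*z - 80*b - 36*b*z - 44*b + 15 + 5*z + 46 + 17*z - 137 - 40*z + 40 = -16*b^3 + b^2*(-8*z - 76) + b*(-30*z - 96) - 18*z - 36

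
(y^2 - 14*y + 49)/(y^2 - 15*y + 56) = (y - 7)/(y - 8)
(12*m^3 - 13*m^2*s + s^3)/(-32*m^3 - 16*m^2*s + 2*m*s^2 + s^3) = (3*m^2 - 4*m*s + s^2)/(-8*m^2 - 2*m*s + s^2)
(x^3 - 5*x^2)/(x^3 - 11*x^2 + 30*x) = x/(x - 6)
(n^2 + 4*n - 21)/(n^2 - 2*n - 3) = (n + 7)/(n + 1)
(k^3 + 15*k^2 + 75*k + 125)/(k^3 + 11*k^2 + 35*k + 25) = (k + 5)/(k + 1)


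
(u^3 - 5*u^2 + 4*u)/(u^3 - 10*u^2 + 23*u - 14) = u*(u - 4)/(u^2 - 9*u + 14)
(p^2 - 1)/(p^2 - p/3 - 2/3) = 3*(p + 1)/(3*p + 2)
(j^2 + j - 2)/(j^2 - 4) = (j - 1)/(j - 2)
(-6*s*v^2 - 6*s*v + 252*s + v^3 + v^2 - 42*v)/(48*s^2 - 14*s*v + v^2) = (-v^2 - v + 42)/(8*s - v)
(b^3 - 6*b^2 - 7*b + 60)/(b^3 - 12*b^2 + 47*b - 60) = (b + 3)/(b - 3)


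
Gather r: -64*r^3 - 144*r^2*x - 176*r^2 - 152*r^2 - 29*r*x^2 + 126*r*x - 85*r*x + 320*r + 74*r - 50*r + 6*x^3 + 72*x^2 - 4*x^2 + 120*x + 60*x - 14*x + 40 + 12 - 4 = -64*r^3 + r^2*(-144*x - 328) + r*(-29*x^2 + 41*x + 344) + 6*x^3 + 68*x^2 + 166*x + 48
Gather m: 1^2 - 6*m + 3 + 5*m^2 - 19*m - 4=5*m^2 - 25*m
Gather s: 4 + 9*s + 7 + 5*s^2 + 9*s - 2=5*s^2 + 18*s + 9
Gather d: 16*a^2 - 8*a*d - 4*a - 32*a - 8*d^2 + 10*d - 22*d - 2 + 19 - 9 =16*a^2 - 36*a - 8*d^2 + d*(-8*a - 12) + 8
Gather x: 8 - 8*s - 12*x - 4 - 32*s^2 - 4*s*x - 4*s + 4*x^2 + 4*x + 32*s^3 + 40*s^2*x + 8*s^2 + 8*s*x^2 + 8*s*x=32*s^3 - 24*s^2 - 12*s + x^2*(8*s + 4) + x*(40*s^2 + 4*s - 8) + 4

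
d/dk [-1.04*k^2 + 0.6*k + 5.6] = 0.6 - 2.08*k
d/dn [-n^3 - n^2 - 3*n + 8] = -3*n^2 - 2*n - 3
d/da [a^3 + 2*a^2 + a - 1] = 3*a^2 + 4*a + 1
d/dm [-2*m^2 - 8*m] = -4*m - 8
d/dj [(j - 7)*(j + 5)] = 2*j - 2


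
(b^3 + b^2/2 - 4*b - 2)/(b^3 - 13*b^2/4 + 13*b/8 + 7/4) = 4*(b + 2)/(4*b - 7)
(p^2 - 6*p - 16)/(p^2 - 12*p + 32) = (p + 2)/(p - 4)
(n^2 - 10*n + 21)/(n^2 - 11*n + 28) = (n - 3)/(n - 4)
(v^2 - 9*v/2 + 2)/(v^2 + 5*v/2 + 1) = (2*v^2 - 9*v + 4)/(2*v^2 + 5*v + 2)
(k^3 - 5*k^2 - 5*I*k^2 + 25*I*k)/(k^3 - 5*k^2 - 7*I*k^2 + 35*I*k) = (k - 5*I)/(k - 7*I)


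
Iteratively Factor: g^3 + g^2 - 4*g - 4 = (g + 1)*(g^2 - 4) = (g - 2)*(g + 1)*(g + 2)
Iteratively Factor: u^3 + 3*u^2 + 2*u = (u)*(u^2 + 3*u + 2) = u*(u + 2)*(u + 1)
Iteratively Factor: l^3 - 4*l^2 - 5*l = (l)*(l^2 - 4*l - 5) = l*(l + 1)*(l - 5)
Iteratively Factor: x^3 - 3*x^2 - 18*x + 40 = (x - 5)*(x^2 + 2*x - 8) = (x - 5)*(x - 2)*(x + 4)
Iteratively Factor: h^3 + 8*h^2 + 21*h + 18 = (h + 3)*(h^2 + 5*h + 6) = (h + 3)^2*(h + 2)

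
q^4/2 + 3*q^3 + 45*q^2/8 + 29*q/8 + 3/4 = (q/2 + 1/4)*(q + 1/2)*(q + 2)*(q + 3)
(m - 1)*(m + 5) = m^2 + 4*m - 5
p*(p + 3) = p^2 + 3*p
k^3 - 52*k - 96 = (k - 8)*(k + 2)*(k + 6)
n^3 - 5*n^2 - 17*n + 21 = (n - 7)*(n - 1)*(n + 3)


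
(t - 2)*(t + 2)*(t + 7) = t^3 + 7*t^2 - 4*t - 28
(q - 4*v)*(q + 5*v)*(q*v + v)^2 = q^4*v^2 + q^3*v^3 + 2*q^3*v^2 - 20*q^2*v^4 + 2*q^2*v^3 + q^2*v^2 - 40*q*v^4 + q*v^3 - 20*v^4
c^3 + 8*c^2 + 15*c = c*(c + 3)*(c + 5)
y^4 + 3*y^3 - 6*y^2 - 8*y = y*(y - 2)*(y + 1)*(y + 4)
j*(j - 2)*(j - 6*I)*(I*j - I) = I*j^4 + 6*j^3 - 3*I*j^3 - 18*j^2 + 2*I*j^2 + 12*j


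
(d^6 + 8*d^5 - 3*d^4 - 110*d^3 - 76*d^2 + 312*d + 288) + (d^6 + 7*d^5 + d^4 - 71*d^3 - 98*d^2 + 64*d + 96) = 2*d^6 + 15*d^5 - 2*d^4 - 181*d^3 - 174*d^2 + 376*d + 384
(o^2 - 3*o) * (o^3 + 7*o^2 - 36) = o^5 + 4*o^4 - 21*o^3 - 36*o^2 + 108*o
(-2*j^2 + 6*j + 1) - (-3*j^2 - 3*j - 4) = j^2 + 9*j + 5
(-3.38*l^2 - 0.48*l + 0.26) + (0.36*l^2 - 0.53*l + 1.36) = -3.02*l^2 - 1.01*l + 1.62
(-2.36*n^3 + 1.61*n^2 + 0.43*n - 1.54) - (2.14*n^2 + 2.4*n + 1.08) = -2.36*n^3 - 0.53*n^2 - 1.97*n - 2.62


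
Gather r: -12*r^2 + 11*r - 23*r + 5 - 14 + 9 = -12*r^2 - 12*r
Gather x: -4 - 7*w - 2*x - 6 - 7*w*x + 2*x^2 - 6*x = -7*w + 2*x^2 + x*(-7*w - 8) - 10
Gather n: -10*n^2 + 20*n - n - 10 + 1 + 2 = -10*n^2 + 19*n - 7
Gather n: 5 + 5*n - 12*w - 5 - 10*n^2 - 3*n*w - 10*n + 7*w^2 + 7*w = -10*n^2 + n*(-3*w - 5) + 7*w^2 - 5*w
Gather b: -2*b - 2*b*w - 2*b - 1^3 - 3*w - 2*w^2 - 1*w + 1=b*(-2*w - 4) - 2*w^2 - 4*w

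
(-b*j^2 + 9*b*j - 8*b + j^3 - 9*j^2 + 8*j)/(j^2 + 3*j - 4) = (-b*j + 8*b + j^2 - 8*j)/(j + 4)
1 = 1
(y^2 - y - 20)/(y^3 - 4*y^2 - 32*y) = (y - 5)/(y*(y - 8))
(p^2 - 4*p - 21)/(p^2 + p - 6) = (p - 7)/(p - 2)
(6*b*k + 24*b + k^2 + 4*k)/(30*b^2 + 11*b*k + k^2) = (k + 4)/(5*b + k)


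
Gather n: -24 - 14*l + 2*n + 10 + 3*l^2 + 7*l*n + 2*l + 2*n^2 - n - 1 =3*l^2 - 12*l + 2*n^2 + n*(7*l + 1) - 15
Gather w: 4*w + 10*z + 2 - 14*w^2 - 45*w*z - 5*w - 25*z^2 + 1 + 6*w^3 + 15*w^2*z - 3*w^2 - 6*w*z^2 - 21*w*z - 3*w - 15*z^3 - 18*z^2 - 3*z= 6*w^3 + w^2*(15*z - 17) + w*(-6*z^2 - 66*z - 4) - 15*z^3 - 43*z^2 + 7*z + 3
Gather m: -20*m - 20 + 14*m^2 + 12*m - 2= 14*m^2 - 8*m - 22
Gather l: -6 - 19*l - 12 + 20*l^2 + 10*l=20*l^2 - 9*l - 18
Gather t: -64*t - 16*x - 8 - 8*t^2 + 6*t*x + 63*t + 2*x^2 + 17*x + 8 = -8*t^2 + t*(6*x - 1) + 2*x^2 + x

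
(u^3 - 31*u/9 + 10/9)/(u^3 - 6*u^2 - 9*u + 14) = (u^2 - 2*u + 5/9)/(u^2 - 8*u + 7)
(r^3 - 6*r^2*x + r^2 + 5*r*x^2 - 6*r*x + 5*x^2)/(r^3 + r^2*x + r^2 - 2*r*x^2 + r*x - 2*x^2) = (r - 5*x)/(r + 2*x)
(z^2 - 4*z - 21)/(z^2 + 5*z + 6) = (z - 7)/(z + 2)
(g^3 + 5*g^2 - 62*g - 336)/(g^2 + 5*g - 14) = (g^2 - 2*g - 48)/(g - 2)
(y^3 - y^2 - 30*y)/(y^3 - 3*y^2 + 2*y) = (y^2 - y - 30)/(y^2 - 3*y + 2)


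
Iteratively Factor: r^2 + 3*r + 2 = (r + 2)*(r + 1)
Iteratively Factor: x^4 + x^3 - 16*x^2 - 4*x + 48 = (x - 2)*(x^3 + 3*x^2 - 10*x - 24) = (x - 3)*(x - 2)*(x^2 + 6*x + 8) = (x - 3)*(x - 2)*(x + 2)*(x + 4)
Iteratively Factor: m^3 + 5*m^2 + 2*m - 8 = (m + 4)*(m^2 + m - 2) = (m - 1)*(m + 4)*(m + 2)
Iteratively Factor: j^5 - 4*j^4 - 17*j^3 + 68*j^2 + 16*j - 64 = (j - 1)*(j^4 - 3*j^3 - 20*j^2 + 48*j + 64) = (j - 4)*(j - 1)*(j^3 + j^2 - 16*j - 16) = (j - 4)*(j - 1)*(j + 4)*(j^2 - 3*j - 4) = (j - 4)^2*(j - 1)*(j + 4)*(j + 1)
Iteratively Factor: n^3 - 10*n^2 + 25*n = (n - 5)*(n^2 - 5*n) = (n - 5)^2*(n)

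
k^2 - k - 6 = (k - 3)*(k + 2)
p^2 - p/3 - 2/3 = (p - 1)*(p + 2/3)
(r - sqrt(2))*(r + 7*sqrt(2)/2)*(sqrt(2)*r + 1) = sqrt(2)*r^3 + 6*r^2 - 9*sqrt(2)*r/2 - 7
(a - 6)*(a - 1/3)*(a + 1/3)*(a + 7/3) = a^4 - 11*a^3/3 - 127*a^2/9 + 11*a/27 + 14/9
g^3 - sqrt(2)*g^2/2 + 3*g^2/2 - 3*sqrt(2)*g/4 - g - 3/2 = (g + 3/2)*(g - sqrt(2))*(g + sqrt(2)/2)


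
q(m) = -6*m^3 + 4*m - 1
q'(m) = 4 - 18*m^2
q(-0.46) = -2.26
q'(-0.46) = 0.19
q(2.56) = -91.42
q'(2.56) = -113.96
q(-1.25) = 5.72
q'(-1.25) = -24.12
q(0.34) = 0.12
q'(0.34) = 1.92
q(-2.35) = 67.47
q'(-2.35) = -95.40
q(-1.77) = 25.19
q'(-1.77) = -52.39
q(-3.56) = 255.47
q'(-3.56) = -224.12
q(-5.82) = 1158.54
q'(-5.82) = -605.70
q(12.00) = -10321.00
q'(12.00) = -2588.00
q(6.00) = -1273.00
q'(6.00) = -644.00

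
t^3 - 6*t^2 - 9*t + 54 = (t - 6)*(t - 3)*(t + 3)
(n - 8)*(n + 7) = n^2 - n - 56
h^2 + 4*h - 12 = (h - 2)*(h + 6)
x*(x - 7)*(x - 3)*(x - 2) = x^4 - 12*x^3 + 41*x^2 - 42*x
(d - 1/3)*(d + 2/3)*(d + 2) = d^3 + 7*d^2/3 + 4*d/9 - 4/9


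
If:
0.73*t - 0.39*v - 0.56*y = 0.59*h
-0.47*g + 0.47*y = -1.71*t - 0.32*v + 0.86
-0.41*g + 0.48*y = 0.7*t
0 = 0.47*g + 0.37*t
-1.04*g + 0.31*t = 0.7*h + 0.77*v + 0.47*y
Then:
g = -0.23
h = -0.12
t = 0.30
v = 0.40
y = 0.23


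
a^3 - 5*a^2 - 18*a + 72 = (a - 6)*(a - 3)*(a + 4)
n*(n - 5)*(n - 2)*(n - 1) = n^4 - 8*n^3 + 17*n^2 - 10*n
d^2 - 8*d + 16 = (d - 4)^2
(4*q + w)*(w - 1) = 4*q*w - 4*q + w^2 - w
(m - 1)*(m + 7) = m^2 + 6*m - 7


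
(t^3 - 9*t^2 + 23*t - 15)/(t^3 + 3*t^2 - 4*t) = (t^2 - 8*t + 15)/(t*(t + 4))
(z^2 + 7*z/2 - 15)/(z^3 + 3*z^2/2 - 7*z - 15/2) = (z + 6)/(z^2 + 4*z + 3)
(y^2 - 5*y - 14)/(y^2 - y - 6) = (y - 7)/(y - 3)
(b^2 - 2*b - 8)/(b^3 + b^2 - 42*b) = (b^2 - 2*b - 8)/(b*(b^2 + b - 42))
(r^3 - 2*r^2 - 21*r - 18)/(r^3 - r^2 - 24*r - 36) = (r + 1)/(r + 2)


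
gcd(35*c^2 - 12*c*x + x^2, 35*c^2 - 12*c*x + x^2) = 35*c^2 - 12*c*x + x^2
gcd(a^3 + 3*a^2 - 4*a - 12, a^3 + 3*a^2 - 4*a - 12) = a^3 + 3*a^2 - 4*a - 12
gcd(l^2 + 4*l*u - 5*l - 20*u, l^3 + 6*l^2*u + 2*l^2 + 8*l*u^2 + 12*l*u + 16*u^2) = l + 4*u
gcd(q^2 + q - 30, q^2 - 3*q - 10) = q - 5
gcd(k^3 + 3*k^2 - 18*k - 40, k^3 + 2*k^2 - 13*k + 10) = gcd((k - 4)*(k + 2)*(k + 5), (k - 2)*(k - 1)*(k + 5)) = k + 5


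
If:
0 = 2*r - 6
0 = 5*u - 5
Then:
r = 3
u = 1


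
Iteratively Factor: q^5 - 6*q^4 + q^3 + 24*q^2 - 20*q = (q)*(q^4 - 6*q^3 + q^2 + 24*q - 20) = q*(q - 5)*(q^3 - q^2 - 4*q + 4) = q*(q - 5)*(q + 2)*(q^2 - 3*q + 2) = q*(q - 5)*(q - 1)*(q + 2)*(q - 2)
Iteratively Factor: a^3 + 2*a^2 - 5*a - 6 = (a + 1)*(a^2 + a - 6) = (a + 1)*(a + 3)*(a - 2)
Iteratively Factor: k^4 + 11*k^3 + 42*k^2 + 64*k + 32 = (k + 1)*(k^3 + 10*k^2 + 32*k + 32) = (k + 1)*(k + 4)*(k^2 + 6*k + 8) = (k + 1)*(k + 2)*(k + 4)*(k + 4)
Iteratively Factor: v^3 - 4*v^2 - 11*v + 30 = (v + 3)*(v^2 - 7*v + 10) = (v - 5)*(v + 3)*(v - 2)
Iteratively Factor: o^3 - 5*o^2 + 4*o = (o - 4)*(o^2 - o) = (o - 4)*(o - 1)*(o)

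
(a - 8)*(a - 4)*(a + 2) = a^3 - 10*a^2 + 8*a + 64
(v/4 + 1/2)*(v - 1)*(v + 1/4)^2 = v^4/4 + 3*v^3/8 - 23*v^2/64 - 15*v/64 - 1/32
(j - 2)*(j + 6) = j^2 + 4*j - 12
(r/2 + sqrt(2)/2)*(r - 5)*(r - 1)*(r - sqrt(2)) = r^4/2 - 3*r^3 + 3*r^2/2 + 6*r - 5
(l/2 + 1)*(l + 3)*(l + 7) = l^3/2 + 6*l^2 + 41*l/2 + 21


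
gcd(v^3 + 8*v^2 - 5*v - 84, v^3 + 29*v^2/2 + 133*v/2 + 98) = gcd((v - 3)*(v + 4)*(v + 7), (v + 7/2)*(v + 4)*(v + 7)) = v^2 + 11*v + 28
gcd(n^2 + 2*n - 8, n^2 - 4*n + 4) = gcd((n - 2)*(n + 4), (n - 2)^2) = n - 2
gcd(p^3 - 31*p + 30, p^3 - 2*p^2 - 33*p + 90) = p^2 + p - 30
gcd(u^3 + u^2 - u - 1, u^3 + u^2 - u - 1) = u^3 + u^2 - u - 1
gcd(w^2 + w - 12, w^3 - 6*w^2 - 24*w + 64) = w + 4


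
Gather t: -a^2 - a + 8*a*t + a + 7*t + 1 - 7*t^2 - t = -a^2 - 7*t^2 + t*(8*a + 6) + 1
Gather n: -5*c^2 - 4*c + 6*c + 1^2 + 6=-5*c^2 + 2*c + 7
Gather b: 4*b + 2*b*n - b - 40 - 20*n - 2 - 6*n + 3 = b*(2*n + 3) - 26*n - 39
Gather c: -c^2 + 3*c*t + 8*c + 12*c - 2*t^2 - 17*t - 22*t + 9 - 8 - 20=-c^2 + c*(3*t + 20) - 2*t^2 - 39*t - 19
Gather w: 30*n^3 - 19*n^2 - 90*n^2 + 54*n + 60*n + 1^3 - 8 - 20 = 30*n^3 - 109*n^2 + 114*n - 27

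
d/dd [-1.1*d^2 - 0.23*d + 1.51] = -2.2*d - 0.23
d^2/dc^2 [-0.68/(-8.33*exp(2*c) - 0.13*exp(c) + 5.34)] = (0.68*(16.66*exp(c) + 0.13)*(33.32*exp(c) + 0.26)*exp(c) - (22.6576*exp(c) + 0.0884)*(8.33*exp(2*c) + 0.13*exp(c) - 5.34))*exp(c)/(8.33*exp(2*c) + 0.13*exp(c) - 5.34)^3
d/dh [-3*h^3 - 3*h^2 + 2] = 3*h*(-3*h - 2)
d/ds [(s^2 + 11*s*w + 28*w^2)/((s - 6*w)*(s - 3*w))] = 10*w*(-2*s^2 - 2*s*w + 45*w^2)/(s^4 - 18*s^3*w + 117*s^2*w^2 - 324*s*w^3 + 324*w^4)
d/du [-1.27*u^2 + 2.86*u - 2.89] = 2.86 - 2.54*u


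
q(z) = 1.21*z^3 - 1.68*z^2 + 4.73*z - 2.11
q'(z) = 3.63*z^2 - 3.36*z + 4.73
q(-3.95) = -121.58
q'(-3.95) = 74.64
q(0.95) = 1.90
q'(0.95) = 4.81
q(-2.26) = -35.35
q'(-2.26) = 30.86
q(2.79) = 24.29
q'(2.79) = 23.61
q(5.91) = 216.94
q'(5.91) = 111.66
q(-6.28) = -397.76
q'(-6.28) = 168.99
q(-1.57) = -18.36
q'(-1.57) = 18.95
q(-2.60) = -47.03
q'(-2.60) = 38.00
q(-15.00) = -4534.81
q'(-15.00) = 871.88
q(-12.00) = -2391.67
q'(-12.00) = 567.77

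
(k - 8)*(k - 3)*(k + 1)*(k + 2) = k^4 - 8*k^3 - 7*k^2 + 50*k + 48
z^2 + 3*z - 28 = (z - 4)*(z + 7)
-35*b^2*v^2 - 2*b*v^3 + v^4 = v^2*(-7*b + v)*(5*b + v)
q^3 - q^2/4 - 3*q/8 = q*(q - 3/4)*(q + 1/2)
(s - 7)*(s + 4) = s^2 - 3*s - 28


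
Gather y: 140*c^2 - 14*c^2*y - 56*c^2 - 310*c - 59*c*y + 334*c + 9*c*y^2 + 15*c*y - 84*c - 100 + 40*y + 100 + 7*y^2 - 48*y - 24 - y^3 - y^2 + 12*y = 84*c^2 - 60*c - y^3 + y^2*(9*c + 6) + y*(-14*c^2 - 44*c + 4) - 24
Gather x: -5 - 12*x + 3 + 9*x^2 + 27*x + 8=9*x^2 + 15*x + 6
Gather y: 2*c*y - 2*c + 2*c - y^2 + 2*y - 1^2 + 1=-y^2 + y*(2*c + 2)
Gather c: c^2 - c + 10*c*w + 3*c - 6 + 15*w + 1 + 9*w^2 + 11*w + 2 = c^2 + c*(10*w + 2) + 9*w^2 + 26*w - 3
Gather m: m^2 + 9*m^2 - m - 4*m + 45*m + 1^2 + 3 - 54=10*m^2 + 40*m - 50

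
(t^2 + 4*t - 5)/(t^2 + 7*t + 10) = (t - 1)/(t + 2)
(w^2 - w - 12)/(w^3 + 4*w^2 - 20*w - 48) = (w + 3)/(w^2 + 8*w + 12)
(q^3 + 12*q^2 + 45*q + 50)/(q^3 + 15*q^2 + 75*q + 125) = (q + 2)/(q + 5)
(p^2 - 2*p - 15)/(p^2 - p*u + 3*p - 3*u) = (p - 5)/(p - u)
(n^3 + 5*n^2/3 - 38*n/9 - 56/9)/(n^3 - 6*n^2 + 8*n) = (9*n^2 + 33*n + 28)/(9*n*(n - 4))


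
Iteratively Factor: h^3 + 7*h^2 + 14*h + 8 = (h + 2)*(h^2 + 5*h + 4) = (h + 1)*(h + 2)*(h + 4)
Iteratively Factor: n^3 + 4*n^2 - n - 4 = (n + 1)*(n^2 + 3*n - 4) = (n + 1)*(n + 4)*(n - 1)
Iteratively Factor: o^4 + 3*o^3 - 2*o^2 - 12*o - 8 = (o + 2)*(o^3 + o^2 - 4*o - 4) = (o - 2)*(o + 2)*(o^2 + 3*o + 2) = (o - 2)*(o + 1)*(o + 2)*(o + 2)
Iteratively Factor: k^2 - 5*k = (k)*(k - 5)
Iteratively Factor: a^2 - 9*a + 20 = (a - 5)*(a - 4)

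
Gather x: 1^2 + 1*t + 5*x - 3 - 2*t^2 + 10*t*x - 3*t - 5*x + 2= -2*t^2 + 10*t*x - 2*t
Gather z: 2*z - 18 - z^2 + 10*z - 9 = -z^2 + 12*z - 27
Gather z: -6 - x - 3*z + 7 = -x - 3*z + 1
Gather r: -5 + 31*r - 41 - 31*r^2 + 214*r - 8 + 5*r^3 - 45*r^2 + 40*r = 5*r^3 - 76*r^2 + 285*r - 54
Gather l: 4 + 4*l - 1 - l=3*l + 3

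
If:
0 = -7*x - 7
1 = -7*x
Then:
No Solution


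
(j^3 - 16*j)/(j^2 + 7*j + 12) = j*(j - 4)/(j + 3)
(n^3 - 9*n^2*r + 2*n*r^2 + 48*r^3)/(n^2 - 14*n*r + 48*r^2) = (-n^2 + n*r + 6*r^2)/(-n + 6*r)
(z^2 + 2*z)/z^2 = (z + 2)/z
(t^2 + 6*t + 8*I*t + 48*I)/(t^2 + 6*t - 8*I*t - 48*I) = (t + 8*I)/(t - 8*I)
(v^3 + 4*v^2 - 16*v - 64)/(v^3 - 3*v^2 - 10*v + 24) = (v^2 + 8*v + 16)/(v^2 + v - 6)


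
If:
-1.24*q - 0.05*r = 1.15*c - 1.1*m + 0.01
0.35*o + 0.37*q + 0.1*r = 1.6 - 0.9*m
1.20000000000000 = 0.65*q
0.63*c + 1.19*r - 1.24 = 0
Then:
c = 1.96825396825397 - 1.88888888888889*r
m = 4.14792984792985 - 1.92929292929293*r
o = 4.67532467532468*r - 8.04632510346796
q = 1.85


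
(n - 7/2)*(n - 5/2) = n^2 - 6*n + 35/4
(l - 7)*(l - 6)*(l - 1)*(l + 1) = l^4 - 13*l^3 + 41*l^2 + 13*l - 42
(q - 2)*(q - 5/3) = q^2 - 11*q/3 + 10/3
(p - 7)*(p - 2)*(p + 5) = p^3 - 4*p^2 - 31*p + 70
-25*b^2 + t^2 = (-5*b + t)*(5*b + t)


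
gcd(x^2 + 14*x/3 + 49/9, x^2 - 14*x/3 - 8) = 1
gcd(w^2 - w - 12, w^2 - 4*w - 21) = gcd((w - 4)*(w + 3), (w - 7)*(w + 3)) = w + 3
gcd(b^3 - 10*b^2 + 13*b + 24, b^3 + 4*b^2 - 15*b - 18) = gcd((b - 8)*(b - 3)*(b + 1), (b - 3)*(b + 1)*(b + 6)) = b^2 - 2*b - 3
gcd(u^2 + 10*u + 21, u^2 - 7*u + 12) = 1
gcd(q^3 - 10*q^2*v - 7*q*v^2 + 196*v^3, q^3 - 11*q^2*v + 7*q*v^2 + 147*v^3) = q^2 - 14*q*v + 49*v^2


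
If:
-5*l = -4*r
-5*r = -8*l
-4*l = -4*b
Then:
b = 0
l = 0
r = 0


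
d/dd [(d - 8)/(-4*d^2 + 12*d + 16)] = (-d^2 + 3*d + (d - 8)*(2*d - 3) + 4)/(4*(-d^2 + 3*d + 4)^2)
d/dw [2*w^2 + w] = 4*w + 1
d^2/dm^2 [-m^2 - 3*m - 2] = -2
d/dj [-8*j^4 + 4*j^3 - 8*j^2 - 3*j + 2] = -32*j^3 + 12*j^2 - 16*j - 3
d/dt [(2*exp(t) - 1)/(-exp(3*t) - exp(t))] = (4*exp(3*t) - 3*exp(2*t) - 1)/(exp(5*t) + 2*exp(3*t) + exp(t))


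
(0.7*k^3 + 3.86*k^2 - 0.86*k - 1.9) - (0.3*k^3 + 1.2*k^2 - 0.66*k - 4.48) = 0.4*k^3 + 2.66*k^2 - 0.2*k + 2.58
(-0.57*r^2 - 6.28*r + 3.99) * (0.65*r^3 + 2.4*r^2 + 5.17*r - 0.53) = -0.3705*r^5 - 5.45*r^4 - 15.4254*r^3 - 22.5895*r^2 + 23.9567*r - 2.1147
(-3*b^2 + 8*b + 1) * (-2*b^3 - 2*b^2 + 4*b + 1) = 6*b^5 - 10*b^4 - 30*b^3 + 27*b^2 + 12*b + 1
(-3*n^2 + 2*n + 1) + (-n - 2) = -3*n^2 + n - 1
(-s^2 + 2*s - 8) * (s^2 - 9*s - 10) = -s^4 + 11*s^3 - 16*s^2 + 52*s + 80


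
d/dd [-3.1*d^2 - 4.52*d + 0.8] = -6.2*d - 4.52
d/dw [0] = 0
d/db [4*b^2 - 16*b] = 8*b - 16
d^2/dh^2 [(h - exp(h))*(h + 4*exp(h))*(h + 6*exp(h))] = 9*h^2*exp(h) + 56*h*exp(2*h) + 36*h*exp(h) + 6*h - 216*exp(3*h) + 56*exp(2*h) + 18*exp(h)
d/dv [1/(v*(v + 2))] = 2*(-v - 1)/(v^2*(v^2 + 4*v + 4))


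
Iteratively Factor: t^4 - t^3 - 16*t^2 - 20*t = (t + 2)*(t^3 - 3*t^2 - 10*t) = t*(t + 2)*(t^2 - 3*t - 10) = t*(t + 2)^2*(t - 5)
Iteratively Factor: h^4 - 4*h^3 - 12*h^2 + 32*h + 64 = (h - 4)*(h^3 - 12*h - 16) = (h - 4)*(h + 2)*(h^2 - 2*h - 8) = (h - 4)^2*(h + 2)*(h + 2)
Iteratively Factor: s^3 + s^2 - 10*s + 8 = (s + 4)*(s^2 - 3*s + 2) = (s - 2)*(s + 4)*(s - 1)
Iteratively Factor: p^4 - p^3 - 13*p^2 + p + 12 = (p + 3)*(p^3 - 4*p^2 - p + 4) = (p - 4)*(p + 3)*(p^2 - 1) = (p - 4)*(p - 1)*(p + 3)*(p + 1)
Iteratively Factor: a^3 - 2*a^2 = (a)*(a^2 - 2*a) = a^2*(a - 2)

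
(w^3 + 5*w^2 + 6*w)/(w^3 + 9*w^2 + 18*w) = (w + 2)/(w + 6)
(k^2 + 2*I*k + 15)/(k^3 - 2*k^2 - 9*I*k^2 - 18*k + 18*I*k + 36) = (k + 5*I)/(k^2 + k*(-2 - 6*I) + 12*I)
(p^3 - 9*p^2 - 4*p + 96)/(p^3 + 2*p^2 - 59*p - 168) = (p - 4)/(p + 7)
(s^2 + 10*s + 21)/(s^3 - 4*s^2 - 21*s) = (s + 7)/(s*(s - 7))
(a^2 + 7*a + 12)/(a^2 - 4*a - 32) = (a + 3)/(a - 8)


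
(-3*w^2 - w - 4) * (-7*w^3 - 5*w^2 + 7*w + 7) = 21*w^5 + 22*w^4 + 12*w^3 - 8*w^2 - 35*w - 28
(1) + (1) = 2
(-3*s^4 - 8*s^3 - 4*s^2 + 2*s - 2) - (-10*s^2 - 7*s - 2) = -3*s^4 - 8*s^3 + 6*s^2 + 9*s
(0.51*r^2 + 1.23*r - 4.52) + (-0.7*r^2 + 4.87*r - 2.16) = -0.19*r^2 + 6.1*r - 6.68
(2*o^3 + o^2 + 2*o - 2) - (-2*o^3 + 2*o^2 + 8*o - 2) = 4*o^3 - o^2 - 6*o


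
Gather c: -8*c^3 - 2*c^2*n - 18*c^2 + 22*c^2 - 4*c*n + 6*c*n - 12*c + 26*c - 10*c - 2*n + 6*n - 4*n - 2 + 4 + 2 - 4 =-8*c^3 + c^2*(4 - 2*n) + c*(2*n + 4)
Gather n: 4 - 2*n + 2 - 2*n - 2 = 4 - 4*n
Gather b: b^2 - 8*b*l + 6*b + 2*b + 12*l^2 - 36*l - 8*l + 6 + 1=b^2 + b*(8 - 8*l) + 12*l^2 - 44*l + 7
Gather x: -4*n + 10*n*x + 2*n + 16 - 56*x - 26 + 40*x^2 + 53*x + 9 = -2*n + 40*x^2 + x*(10*n - 3) - 1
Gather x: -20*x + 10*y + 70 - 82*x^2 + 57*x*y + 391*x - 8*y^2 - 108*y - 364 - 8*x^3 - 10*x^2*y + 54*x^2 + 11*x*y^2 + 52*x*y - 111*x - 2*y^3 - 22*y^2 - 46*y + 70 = -8*x^3 + x^2*(-10*y - 28) + x*(11*y^2 + 109*y + 260) - 2*y^3 - 30*y^2 - 144*y - 224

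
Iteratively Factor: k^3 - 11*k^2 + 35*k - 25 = (k - 1)*(k^2 - 10*k + 25) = (k - 5)*(k - 1)*(k - 5)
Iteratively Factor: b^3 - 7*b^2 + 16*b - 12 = (b - 3)*(b^2 - 4*b + 4) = (b - 3)*(b - 2)*(b - 2)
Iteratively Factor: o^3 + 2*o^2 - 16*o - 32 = (o + 2)*(o^2 - 16) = (o + 2)*(o + 4)*(o - 4)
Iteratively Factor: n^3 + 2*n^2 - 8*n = (n - 2)*(n^2 + 4*n) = n*(n - 2)*(n + 4)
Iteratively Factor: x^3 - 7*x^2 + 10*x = (x - 5)*(x^2 - 2*x) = (x - 5)*(x - 2)*(x)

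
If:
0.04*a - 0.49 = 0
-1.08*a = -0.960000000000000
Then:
No Solution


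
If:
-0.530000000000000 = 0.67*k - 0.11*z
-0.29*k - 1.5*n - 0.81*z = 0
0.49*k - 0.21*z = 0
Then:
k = -1.28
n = 1.86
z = -2.99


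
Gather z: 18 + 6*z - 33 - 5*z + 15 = z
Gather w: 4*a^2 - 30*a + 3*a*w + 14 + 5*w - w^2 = 4*a^2 - 30*a - w^2 + w*(3*a + 5) + 14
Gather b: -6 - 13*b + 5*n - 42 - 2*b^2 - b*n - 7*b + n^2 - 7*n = -2*b^2 + b*(-n - 20) + n^2 - 2*n - 48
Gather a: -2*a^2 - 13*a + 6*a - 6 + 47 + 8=-2*a^2 - 7*a + 49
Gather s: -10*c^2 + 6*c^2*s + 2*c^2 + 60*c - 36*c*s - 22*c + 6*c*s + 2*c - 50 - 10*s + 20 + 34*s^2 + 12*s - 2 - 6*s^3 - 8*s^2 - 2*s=-8*c^2 + 40*c - 6*s^3 + 26*s^2 + s*(6*c^2 - 30*c) - 32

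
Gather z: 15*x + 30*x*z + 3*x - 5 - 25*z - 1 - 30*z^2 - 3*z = 18*x - 30*z^2 + z*(30*x - 28) - 6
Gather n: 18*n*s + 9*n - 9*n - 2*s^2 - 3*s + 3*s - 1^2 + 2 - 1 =18*n*s - 2*s^2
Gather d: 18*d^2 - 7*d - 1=18*d^2 - 7*d - 1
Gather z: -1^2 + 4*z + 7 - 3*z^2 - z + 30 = -3*z^2 + 3*z + 36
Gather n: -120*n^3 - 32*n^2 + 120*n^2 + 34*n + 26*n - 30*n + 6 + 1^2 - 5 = -120*n^3 + 88*n^2 + 30*n + 2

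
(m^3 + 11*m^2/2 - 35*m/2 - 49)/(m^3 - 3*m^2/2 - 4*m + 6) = (2*m^2 + 7*m - 49)/(2*m^2 - 7*m + 6)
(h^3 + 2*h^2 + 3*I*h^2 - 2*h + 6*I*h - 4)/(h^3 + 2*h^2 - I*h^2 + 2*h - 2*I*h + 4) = (h + 2*I)/(h - 2*I)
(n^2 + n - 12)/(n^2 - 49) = (n^2 + n - 12)/(n^2 - 49)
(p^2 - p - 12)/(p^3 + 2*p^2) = (p^2 - p - 12)/(p^2*(p + 2))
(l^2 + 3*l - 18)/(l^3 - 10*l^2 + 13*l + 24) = (l + 6)/(l^2 - 7*l - 8)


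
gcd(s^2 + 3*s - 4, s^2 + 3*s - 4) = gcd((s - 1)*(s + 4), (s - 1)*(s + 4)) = s^2 + 3*s - 4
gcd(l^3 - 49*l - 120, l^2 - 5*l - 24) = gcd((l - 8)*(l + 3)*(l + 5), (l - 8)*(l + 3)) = l^2 - 5*l - 24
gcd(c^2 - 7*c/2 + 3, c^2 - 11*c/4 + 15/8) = c - 3/2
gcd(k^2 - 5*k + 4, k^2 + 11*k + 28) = 1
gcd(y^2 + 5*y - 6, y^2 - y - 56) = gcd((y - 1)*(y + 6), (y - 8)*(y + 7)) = 1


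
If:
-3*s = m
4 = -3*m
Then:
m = -4/3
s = 4/9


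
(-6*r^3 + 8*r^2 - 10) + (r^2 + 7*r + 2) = -6*r^3 + 9*r^2 + 7*r - 8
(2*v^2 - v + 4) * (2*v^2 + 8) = 4*v^4 - 2*v^3 + 24*v^2 - 8*v + 32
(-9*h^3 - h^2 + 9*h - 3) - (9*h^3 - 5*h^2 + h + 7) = -18*h^3 + 4*h^2 + 8*h - 10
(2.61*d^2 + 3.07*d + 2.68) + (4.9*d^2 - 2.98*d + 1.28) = 7.51*d^2 + 0.0899999999999999*d + 3.96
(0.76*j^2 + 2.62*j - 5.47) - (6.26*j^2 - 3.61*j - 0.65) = -5.5*j^2 + 6.23*j - 4.82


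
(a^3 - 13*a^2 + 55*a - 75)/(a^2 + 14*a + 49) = (a^3 - 13*a^2 + 55*a - 75)/(a^2 + 14*a + 49)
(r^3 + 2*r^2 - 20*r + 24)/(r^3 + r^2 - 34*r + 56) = (r^2 + 4*r - 12)/(r^2 + 3*r - 28)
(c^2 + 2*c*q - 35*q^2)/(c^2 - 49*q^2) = (-c + 5*q)/(-c + 7*q)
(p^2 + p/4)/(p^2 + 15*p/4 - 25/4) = p*(4*p + 1)/(4*p^2 + 15*p - 25)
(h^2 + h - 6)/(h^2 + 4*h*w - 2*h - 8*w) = (h + 3)/(h + 4*w)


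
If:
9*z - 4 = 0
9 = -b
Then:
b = -9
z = 4/9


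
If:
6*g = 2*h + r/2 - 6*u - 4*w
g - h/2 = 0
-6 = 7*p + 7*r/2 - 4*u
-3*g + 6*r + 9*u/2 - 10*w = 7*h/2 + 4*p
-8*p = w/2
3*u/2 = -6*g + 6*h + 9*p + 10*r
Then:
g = 148257/80723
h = 296514/80723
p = 11160/80723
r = -89676/80723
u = 62148/80723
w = -178560/80723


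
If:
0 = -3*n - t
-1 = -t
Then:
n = -1/3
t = 1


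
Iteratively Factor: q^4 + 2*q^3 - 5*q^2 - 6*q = (q + 1)*(q^3 + q^2 - 6*q) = (q + 1)*(q + 3)*(q^2 - 2*q) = q*(q + 1)*(q + 3)*(q - 2)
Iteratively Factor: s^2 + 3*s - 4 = (s - 1)*(s + 4)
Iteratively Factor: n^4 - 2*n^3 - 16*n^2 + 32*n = (n - 4)*(n^3 + 2*n^2 - 8*n) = (n - 4)*(n + 4)*(n^2 - 2*n) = (n - 4)*(n - 2)*(n + 4)*(n)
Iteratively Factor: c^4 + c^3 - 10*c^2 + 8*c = (c + 4)*(c^3 - 3*c^2 + 2*c) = c*(c + 4)*(c^2 - 3*c + 2) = c*(c - 1)*(c + 4)*(c - 2)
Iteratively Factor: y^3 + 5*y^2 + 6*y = (y)*(y^2 + 5*y + 6) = y*(y + 2)*(y + 3)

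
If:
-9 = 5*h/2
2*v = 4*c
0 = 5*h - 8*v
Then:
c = -9/8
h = -18/5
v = -9/4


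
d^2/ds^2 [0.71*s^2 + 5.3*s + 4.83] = 1.42000000000000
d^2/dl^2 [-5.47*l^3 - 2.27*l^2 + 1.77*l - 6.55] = -32.82*l - 4.54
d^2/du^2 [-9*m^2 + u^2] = 2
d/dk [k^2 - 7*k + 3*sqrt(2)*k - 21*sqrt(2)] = 2*k - 7 + 3*sqrt(2)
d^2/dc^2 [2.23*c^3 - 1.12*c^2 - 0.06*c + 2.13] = 13.38*c - 2.24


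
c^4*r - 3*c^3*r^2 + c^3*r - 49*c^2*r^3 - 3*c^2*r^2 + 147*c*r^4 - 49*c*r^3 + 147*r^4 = (c - 7*r)*(c - 3*r)*(c + 7*r)*(c*r + r)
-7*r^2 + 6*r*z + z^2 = (-r + z)*(7*r + z)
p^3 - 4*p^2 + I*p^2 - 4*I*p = p*(p - 4)*(p + I)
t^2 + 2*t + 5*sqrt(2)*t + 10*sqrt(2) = (t + 2)*(t + 5*sqrt(2))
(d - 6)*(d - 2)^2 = d^3 - 10*d^2 + 28*d - 24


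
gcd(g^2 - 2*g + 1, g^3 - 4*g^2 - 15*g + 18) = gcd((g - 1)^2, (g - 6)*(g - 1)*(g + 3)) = g - 1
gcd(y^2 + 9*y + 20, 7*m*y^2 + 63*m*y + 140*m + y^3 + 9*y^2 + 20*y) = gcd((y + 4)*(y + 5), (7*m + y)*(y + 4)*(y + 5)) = y^2 + 9*y + 20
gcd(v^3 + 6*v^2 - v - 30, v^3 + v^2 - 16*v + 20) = v^2 + 3*v - 10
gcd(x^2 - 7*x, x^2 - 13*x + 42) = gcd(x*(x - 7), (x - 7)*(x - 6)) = x - 7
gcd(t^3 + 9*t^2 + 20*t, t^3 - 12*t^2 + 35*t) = t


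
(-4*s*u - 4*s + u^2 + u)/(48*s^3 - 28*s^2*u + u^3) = (-u - 1)/(12*s^2 - 4*s*u - u^2)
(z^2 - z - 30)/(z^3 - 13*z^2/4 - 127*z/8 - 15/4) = 8*(z + 5)/(8*z^2 + 22*z + 5)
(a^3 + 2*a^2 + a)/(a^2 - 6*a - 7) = a*(a + 1)/(a - 7)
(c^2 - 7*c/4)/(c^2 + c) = (c - 7/4)/(c + 1)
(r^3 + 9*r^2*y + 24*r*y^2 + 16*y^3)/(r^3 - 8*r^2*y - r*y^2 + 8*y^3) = (r^2 + 8*r*y + 16*y^2)/(r^2 - 9*r*y + 8*y^2)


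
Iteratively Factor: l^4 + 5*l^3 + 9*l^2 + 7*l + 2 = (l + 1)*(l^3 + 4*l^2 + 5*l + 2) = (l + 1)*(l + 2)*(l^2 + 2*l + 1) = (l + 1)^2*(l + 2)*(l + 1)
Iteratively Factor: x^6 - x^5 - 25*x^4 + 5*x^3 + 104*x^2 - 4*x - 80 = (x - 2)*(x^5 + x^4 - 23*x^3 - 41*x^2 + 22*x + 40) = (x - 2)*(x + 1)*(x^4 - 23*x^2 - 18*x + 40) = (x - 2)*(x + 1)*(x + 2)*(x^3 - 2*x^2 - 19*x + 20) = (x - 2)*(x - 1)*(x + 1)*(x + 2)*(x^2 - x - 20) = (x - 5)*(x - 2)*(x - 1)*(x + 1)*(x + 2)*(x + 4)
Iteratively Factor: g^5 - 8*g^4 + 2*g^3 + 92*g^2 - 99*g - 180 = (g + 1)*(g^4 - 9*g^3 + 11*g^2 + 81*g - 180) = (g + 1)*(g + 3)*(g^3 - 12*g^2 + 47*g - 60) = (g - 3)*(g + 1)*(g + 3)*(g^2 - 9*g + 20) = (g - 5)*(g - 3)*(g + 1)*(g + 3)*(g - 4)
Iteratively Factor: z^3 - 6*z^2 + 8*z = (z - 4)*(z^2 - 2*z) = z*(z - 4)*(z - 2)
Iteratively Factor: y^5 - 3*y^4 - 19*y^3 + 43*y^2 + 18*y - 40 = (y + 1)*(y^4 - 4*y^3 - 15*y^2 + 58*y - 40) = (y + 1)*(y + 4)*(y^3 - 8*y^2 + 17*y - 10) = (y - 1)*(y + 1)*(y + 4)*(y^2 - 7*y + 10) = (y - 5)*(y - 1)*(y + 1)*(y + 4)*(y - 2)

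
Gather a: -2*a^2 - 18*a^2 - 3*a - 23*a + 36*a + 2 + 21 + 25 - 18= -20*a^2 + 10*a + 30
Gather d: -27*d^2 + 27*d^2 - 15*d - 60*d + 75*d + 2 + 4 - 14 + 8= 0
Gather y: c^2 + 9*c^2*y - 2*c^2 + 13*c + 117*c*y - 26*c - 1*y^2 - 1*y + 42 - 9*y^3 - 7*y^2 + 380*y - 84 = -c^2 - 13*c - 9*y^3 - 8*y^2 + y*(9*c^2 + 117*c + 379) - 42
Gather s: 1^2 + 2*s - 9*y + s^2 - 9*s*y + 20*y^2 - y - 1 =s^2 + s*(2 - 9*y) + 20*y^2 - 10*y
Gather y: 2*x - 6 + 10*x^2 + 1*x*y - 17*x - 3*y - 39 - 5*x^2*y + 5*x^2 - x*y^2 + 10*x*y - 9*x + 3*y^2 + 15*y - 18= 15*x^2 - 24*x + y^2*(3 - x) + y*(-5*x^2 + 11*x + 12) - 63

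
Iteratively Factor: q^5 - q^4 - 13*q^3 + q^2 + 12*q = (q)*(q^4 - q^3 - 13*q^2 + q + 12) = q*(q - 1)*(q^3 - 13*q - 12) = q*(q - 1)*(q + 3)*(q^2 - 3*q - 4) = q*(q - 4)*(q - 1)*(q + 3)*(q + 1)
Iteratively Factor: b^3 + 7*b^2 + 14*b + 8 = (b + 4)*(b^2 + 3*b + 2) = (b + 1)*(b + 4)*(b + 2)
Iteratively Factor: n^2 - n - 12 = (n - 4)*(n + 3)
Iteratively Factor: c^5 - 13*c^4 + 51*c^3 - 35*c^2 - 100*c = (c - 5)*(c^4 - 8*c^3 + 11*c^2 + 20*c) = (c - 5)^2*(c^3 - 3*c^2 - 4*c) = (c - 5)^2*(c - 4)*(c^2 + c) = (c - 5)^2*(c - 4)*(c + 1)*(c)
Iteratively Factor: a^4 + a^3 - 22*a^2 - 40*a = (a + 2)*(a^3 - a^2 - 20*a) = (a + 2)*(a + 4)*(a^2 - 5*a) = (a - 5)*(a + 2)*(a + 4)*(a)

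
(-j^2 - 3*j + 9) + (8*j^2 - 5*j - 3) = 7*j^2 - 8*j + 6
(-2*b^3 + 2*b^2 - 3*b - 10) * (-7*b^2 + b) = 14*b^5 - 16*b^4 + 23*b^3 + 67*b^2 - 10*b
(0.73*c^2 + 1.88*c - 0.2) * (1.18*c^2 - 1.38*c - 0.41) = 0.8614*c^4 + 1.211*c^3 - 3.1297*c^2 - 0.4948*c + 0.082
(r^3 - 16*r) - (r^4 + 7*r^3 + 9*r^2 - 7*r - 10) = -r^4 - 6*r^3 - 9*r^2 - 9*r + 10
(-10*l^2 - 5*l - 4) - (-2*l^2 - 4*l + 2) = -8*l^2 - l - 6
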